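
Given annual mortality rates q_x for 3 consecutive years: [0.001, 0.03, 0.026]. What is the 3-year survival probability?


p_k = 1 - q_k for each year
Survival = product of (1 - q_k)
= 0.999 * 0.97 * 0.974
= 0.9438


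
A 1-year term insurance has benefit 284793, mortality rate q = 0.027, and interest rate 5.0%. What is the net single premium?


NSP = benefit * q * v
v = 1/(1+i) = 0.952381
NSP = 284793 * 0.027 * 0.952381
= 7323.2486


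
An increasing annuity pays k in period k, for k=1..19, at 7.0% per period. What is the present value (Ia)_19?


(Ia)_n = sum_{k=1}^{n} k * v^k, v = 1/(1+i)
v = 0.934579
Sum computed term by term:
(Ia)_19 = 82.9347


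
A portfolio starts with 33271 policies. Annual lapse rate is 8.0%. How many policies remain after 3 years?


remaining = initial * (1 - lapse)^years
= 33271 * (1 - 0.08)^3
= 33271 * 0.778688
= 25907.7284


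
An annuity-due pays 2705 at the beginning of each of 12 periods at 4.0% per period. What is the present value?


PV_due = PMT * (1-(1+i)^(-n))/i * (1+i)
PV_immediate = 25386.6245
PV_due = 25386.6245 * 1.04
= 26402.0895


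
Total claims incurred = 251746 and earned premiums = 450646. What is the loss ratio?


Loss ratio = claims / premiums
= 251746 / 450646
= 0.5586


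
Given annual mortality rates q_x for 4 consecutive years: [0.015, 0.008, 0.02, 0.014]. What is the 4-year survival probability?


p_k = 1 - q_k for each year
Survival = product of (1 - q_k)
= 0.985 * 0.992 * 0.98 * 0.986
= 0.9442


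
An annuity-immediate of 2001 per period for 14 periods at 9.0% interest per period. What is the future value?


FV = PMT * ((1+i)^n - 1) / i
= 2001 * ((1.09)^14 - 1) / 0.09
= 2001 * (3.341727 - 1) / 0.09
= 52064.3976


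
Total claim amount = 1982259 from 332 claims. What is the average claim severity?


severity = total / number
= 1982259 / 332
= 5970.6596


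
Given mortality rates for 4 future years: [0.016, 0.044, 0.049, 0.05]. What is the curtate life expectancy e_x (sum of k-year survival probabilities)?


e_x = sum_{k=1}^{n} k_p_x
k_p_x values:
  1_p_x = 0.984
  2_p_x = 0.940704
  3_p_x = 0.89461
  4_p_x = 0.849879
e_x = 3.6692


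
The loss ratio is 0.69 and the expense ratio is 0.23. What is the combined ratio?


Combined ratio = loss ratio + expense ratio
= 0.69 + 0.23
= 0.92


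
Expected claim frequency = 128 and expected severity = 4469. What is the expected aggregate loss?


E[S] = E[N] * E[X]
= 128 * 4469
= 572032


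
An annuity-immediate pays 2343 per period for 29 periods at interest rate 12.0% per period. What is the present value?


PV = PMT * (1 - (1+i)^(-n)) / i
= 2343 * (1 - (1+0.12)^(-29)) / 0.12
= 2343 * (1 - 0.037383) / 0.12
= 2343 * 8.021806
= 18795.0916


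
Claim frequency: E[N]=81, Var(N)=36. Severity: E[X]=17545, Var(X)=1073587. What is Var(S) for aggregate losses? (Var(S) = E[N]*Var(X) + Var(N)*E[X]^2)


Var(S) = E[N]*Var(X) + Var(N)*E[X]^2
= 81*1073587 + 36*17545^2
= 86960547 + 11081772900
= 1.1169e+10


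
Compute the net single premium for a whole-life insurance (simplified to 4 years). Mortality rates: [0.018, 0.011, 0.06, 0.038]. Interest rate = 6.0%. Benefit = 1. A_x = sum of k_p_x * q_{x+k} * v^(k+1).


v = 0.943396
Year 0: k_p_x=1.0, q=0.018, term=0.016981
Year 1: k_p_x=0.982, q=0.011, term=0.009614
Year 2: k_p_x=0.971198, q=0.06, term=0.048926
Year 3: k_p_x=0.912926, q=0.038, term=0.027479
A_x = 0.103


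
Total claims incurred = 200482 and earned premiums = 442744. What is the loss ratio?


Loss ratio = claims / premiums
= 200482 / 442744
= 0.4528


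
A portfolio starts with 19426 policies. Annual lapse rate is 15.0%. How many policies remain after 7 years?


remaining = initial * (1 - lapse)^years
= 19426 * (1 - 0.15)^7
= 19426 * 0.320577
= 6227.5305


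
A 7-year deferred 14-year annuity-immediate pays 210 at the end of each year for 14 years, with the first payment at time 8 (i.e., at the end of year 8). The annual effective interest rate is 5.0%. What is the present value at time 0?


PV at time 7 of the 14-year annuity-immediate:
a_n = 210 * (1-(1+0.05)^(-14))/0.05 = 2078.7146
Discount back 7 years to time 0:
PV = 2078.7146 * (1+0.05)^(-7)
= 2078.7146 * 0.710681
= 1477.3037


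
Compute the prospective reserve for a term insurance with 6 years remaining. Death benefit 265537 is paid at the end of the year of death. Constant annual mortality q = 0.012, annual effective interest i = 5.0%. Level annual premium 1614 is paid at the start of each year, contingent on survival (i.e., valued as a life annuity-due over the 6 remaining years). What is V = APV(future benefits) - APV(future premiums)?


v = 1/(1+i) = 0.952381
APV(future benefits) per unit = sum_{k=0}^{5} k_p_x * q * v^(k+1) = 0.059211
APV(future benefits) = 265537 * 0.059211 = 15722.8318
Life annuity-due factor ä_{x:6} = sum_{k=0}^{5} k_p_x * v^k = 5.181002
APV(future premiums) = 1614 * 5.181002 = 8362.1376
V = 15722.8318 - 8362.1376
= 7360.6943


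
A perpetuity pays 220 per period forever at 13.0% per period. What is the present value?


PV = PMT / i
= 220 / 0.13
= 1692.3077


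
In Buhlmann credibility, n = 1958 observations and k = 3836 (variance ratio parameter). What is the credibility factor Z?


Z = n / (n + k)
= 1958 / (1958 + 3836)
= 1958 / 5794
= 0.3379


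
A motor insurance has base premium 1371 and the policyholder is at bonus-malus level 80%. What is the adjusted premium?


adjusted = base * BM_level / 100
= 1371 * 80 / 100
= 1371 * 0.8
= 1096.8


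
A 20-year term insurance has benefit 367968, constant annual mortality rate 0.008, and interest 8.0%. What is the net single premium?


NSP = benefit * sum_{k=0}^{n-1} k_p_x * q * v^(k+1)
With constant q=0.008, v=0.925926
Sum = 0.074299
NSP = 367968 * 0.074299
= 27339.744


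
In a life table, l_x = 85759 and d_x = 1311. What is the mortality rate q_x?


q_x = d_x / l_x
= 1311 / 85759
= 0.0153


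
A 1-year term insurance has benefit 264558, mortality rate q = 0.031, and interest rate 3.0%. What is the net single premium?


NSP = benefit * q * v
v = 1/(1+i) = 0.970874
NSP = 264558 * 0.031 * 0.970874
= 7962.4252


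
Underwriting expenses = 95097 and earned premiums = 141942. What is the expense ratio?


Expense ratio = expenses / premiums
= 95097 / 141942
= 0.67


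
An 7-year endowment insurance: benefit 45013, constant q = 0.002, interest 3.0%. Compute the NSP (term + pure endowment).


Term component = 557.6652
Pure endowment = 7_p_x * v^7 * benefit = 0.986084 * 0.813092 * 45013 = 36090.3567
NSP = 36648.0219


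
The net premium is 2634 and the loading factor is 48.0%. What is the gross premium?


Gross = net * (1 + loading)
= 2634 * (1 + 0.48)
= 2634 * 1.48
= 3898.32


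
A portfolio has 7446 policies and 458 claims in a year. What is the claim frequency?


frequency = claims / policies
= 458 / 7446
= 0.0615


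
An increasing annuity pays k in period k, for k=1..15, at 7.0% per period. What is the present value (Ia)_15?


(Ia)_n = sum_{k=1}^{n} k * v^k, v = 1/(1+i)
v = 0.934579
Sum computed term by term:
(Ia)_15 = 61.554


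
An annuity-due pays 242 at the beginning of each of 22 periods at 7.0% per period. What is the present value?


PV_due = PMT * (1-(1+i)^(-n))/i * (1+i)
PV_immediate = 2676.8202
PV_due = 2676.8202 * 1.07
= 2864.1976


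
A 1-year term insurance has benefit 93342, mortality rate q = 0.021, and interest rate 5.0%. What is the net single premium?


NSP = benefit * q * v
v = 1/(1+i) = 0.952381
NSP = 93342 * 0.021 * 0.952381
= 1866.84


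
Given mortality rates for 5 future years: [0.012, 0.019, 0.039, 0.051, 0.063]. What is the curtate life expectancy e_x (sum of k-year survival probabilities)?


e_x = sum_{k=1}^{n} k_p_x
k_p_x values:
  1_p_x = 0.988
  2_p_x = 0.969228
  3_p_x = 0.931428
  4_p_x = 0.883925
  5_p_x = 0.828238
e_x = 4.6008


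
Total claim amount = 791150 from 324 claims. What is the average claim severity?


severity = total / number
= 791150 / 324
= 2441.821


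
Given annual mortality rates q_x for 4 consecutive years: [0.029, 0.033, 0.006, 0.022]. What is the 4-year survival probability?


p_k = 1 - q_k for each year
Survival = product of (1 - q_k)
= 0.971 * 0.967 * 0.994 * 0.978
= 0.9128


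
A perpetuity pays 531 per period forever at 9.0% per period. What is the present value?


PV = PMT / i
= 531 / 0.09
= 5900.0


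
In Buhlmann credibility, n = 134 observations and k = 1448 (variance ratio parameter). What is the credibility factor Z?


Z = n / (n + k)
= 134 / (134 + 1448)
= 134 / 1582
= 0.0847


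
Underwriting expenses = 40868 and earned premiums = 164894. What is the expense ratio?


Expense ratio = expenses / premiums
= 40868 / 164894
= 0.2478


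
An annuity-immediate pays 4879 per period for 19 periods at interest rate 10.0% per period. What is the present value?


PV = PMT * (1 - (1+i)^(-n)) / i
= 4879 * (1 - (1+0.1)^(-19)) / 0.1
= 4879 * (1 - 0.163508) / 0.1
= 4879 * 8.36492
= 40812.4451


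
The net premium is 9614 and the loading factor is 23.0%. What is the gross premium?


Gross = net * (1 + loading)
= 9614 * (1 + 0.23)
= 9614 * 1.23
= 11825.22


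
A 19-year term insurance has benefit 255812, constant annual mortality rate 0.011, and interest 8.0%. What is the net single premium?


NSP = benefit * sum_{k=0}^{n-1} k_p_x * q * v^(k+1)
With constant q=0.011, v=0.925926
Sum = 0.098179
NSP = 255812 * 0.098179
= 25115.3488


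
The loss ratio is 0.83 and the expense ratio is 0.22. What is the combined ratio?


Combined ratio = loss ratio + expense ratio
= 0.83 + 0.22
= 1.05


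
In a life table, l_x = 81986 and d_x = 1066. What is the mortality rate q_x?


q_x = d_x / l_x
= 1066 / 81986
= 0.013


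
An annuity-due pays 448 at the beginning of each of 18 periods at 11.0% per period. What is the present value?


PV_due = PMT * (1-(1+i)^(-n))/i * (1+i)
PV_immediate = 3450.3242
PV_due = 3450.3242 * 1.11
= 3829.8599


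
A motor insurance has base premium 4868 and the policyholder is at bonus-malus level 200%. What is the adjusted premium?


adjusted = base * BM_level / 100
= 4868 * 200 / 100
= 4868 * 2.0
= 9736.0


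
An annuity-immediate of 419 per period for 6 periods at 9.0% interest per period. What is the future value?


FV = PMT * ((1+i)^n - 1) / i
= 419 * ((1.09)^6 - 1) / 0.09
= 419 * (1.6771 - 1) / 0.09
= 3152.2772


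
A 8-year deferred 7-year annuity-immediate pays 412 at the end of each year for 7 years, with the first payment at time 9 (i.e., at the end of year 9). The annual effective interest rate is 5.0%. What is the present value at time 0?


PV at time 8 of the 7-year annuity-immediate:
a_n = 412 * (1-(1+0.05)^(-7))/0.05 = 2383.9858
Discount back 8 years to time 0:
PV = 2383.9858 * (1+0.05)^(-8)
= 2383.9858 * 0.676839
= 1613.5755


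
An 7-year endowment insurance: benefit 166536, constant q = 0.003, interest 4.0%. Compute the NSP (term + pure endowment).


Term component = 2973.2201
Pure endowment = 7_p_x * v^7 * benefit = 0.979188 * 0.759918 * 166536 = 123919.8452
NSP = 126893.0653


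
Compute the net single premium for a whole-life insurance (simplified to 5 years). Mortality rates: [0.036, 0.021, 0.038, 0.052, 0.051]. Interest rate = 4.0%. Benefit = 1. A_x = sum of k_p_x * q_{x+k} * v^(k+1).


v = 0.961538
Year 0: k_p_x=1.0, q=0.036, term=0.034615
Year 1: k_p_x=0.964, q=0.021, term=0.018717
Year 2: k_p_x=0.943756, q=0.038, term=0.031882
Year 3: k_p_x=0.907893, q=0.052, term=0.040356
Year 4: k_p_x=0.860683, q=0.051, term=0.036078
A_x = 0.1616


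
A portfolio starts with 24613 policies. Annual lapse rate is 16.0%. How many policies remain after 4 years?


remaining = initial * (1 - lapse)^years
= 24613 * (1 - 0.16)^4
= 24613 * 0.497871
= 12254.1078


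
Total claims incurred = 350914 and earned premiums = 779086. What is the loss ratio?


Loss ratio = claims / premiums
= 350914 / 779086
= 0.4504


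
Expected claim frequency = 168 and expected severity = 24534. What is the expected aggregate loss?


E[S] = E[N] * E[X]
= 168 * 24534
= 4.1217e+06


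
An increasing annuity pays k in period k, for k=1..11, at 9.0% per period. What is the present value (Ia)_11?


(Ia)_n = sum_{k=1}^{n} k * v^k, v = 1/(1+i)
v = 0.917431
Sum computed term by term:
(Ia)_11 = 35.0533


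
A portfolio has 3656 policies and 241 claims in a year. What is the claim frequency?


frequency = claims / policies
= 241 / 3656
= 0.0659


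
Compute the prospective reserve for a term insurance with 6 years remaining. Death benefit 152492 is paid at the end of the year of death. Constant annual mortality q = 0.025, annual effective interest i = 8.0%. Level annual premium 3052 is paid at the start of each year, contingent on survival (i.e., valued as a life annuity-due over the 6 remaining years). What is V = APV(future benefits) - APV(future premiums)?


v = 1/(1+i) = 0.925926
APV(future benefits) per unit = sum_{k=0}^{5} k_p_x * q * v^(k+1) = 0.1092
APV(future benefits) = 152492 * 0.1092 = 16652.1718
Life annuity-due factor ä_{x:6} = sum_{k=0}^{5} k_p_x * v^k = 4.717453
APV(future premiums) = 3052 * 4.717453 = 14397.6661
V = 16652.1718 - 14397.6661
= 2254.5057


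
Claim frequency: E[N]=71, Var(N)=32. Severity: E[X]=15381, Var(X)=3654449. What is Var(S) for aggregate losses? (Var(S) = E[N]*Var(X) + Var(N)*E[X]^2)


Var(S) = E[N]*Var(X) + Var(N)*E[X]^2
= 71*3654449 + 32*15381^2
= 259465879 + 7570405152
= 7.8299e+09


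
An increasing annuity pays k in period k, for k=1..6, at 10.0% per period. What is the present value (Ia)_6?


(Ia)_n = sum_{k=1}^{n} k * v^k, v = 1/(1+i)
v = 0.909091
Sum computed term by term:
(Ia)_6 = 14.0394


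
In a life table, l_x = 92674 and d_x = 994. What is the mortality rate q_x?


q_x = d_x / l_x
= 994 / 92674
= 0.0107


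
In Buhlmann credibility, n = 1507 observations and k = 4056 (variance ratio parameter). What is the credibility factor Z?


Z = n / (n + k)
= 1507 / (1507 + 4056)
= 1507 / 5563
= 0.2709


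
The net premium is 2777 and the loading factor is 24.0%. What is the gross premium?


Gross = net * (1 + loading)
= 2777 * (1 + 0.24)
= 2777 * 1.24
= 3443.48


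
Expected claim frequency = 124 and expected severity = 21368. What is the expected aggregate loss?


E[S] = E[N] * E[X]
= 124 * 21368
= 2.6496e+06


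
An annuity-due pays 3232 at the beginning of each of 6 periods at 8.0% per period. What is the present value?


PV_due = PMT * (1-(1+i)^(-n))/i * (1+i)
PV_immediate = 14941.1471
PV_due = 14941.1471 * 1.08
= 16136.4388


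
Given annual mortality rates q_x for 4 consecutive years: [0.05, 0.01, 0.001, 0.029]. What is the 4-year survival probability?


p_k = 1 - q_k for each year
Survival = product of (1 - q_k)
= 0.95 * 0.99 * 0.999 * 0.971
= 0.9123


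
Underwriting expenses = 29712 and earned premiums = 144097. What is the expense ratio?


Expense ratio = expenses / premiums
= 29712 / 144097
= 0.2062


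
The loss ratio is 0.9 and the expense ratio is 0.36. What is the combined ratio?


Combined ratio = loss ratio + expense ratio
= 0.9 + 0.36
= 1.26


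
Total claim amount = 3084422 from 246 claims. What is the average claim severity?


severity = total / number
= 3084422 / 246
= 12538.3008


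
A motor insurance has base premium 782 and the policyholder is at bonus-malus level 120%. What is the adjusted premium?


adjusted = base * BM_level / 100
= 782 * 120 / 100
= 782 * 1.2
= 938.4


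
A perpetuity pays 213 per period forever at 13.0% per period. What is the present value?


PV = PMT / i
= 213 / 0.13
= 1638.4615


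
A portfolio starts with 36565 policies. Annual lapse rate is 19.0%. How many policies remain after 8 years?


remaining = initial * (1 - lapse)^years
= 36565 * (1 - 0.19)^8
= 36565 * 0.185302
= 6775.5683


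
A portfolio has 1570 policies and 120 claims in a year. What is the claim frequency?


frequency = claims / policies
= 120 / 1570
= 0.0764


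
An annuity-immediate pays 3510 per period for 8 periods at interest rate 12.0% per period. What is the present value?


PV = PMT * (1 - (1+i)^(-n)) / i
= 3510 * (1 - (1+0.12)^(-8)) / 0.12
= 3510 * (1 - 0.403883) / 0.12
= 3510 * 4.96764
= 17436.4156


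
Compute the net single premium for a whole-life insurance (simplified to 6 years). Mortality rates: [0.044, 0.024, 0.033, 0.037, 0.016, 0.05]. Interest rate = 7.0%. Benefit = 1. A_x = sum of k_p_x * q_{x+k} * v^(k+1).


v = 0.934579
Year 0: k_p_x=1.0, q=0.044, term=0.041121
Year 1: k_p_x=0.956, q=0.024, term=0.02004
Year 2: k_p_x=0.933056, q=0.033, term=0.025135
Year 3: k_p_x=0.902265, q=0.037, term=0.025468
Year 4: k_p_x=0.868881, q=0.016, term=0.009912
Year 5: k_p_x=0.854979, q=0.05, term=0.028485
A_x = 0.1502


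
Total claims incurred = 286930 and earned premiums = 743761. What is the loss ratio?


Loss ratio = claims / premiums
= 286930 / 743761
= 0.3858


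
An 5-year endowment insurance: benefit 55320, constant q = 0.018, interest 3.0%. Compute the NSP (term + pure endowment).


Term component = 4403.7696
Pure endowment = 5_p_x * v^5 * benefit = 0.913182 * 0.862609 * 55320 = 43576.6145
NSP = 47980.3841


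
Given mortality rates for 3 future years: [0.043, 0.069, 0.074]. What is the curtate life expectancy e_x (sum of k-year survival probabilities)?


e_x = sum_{k=1}^{n} k_p_x
k_p_x values:
  1_p_x = 0.957
  2_p_x = 0.890967
  3_p_x = 0.825035
e_x = 2.673


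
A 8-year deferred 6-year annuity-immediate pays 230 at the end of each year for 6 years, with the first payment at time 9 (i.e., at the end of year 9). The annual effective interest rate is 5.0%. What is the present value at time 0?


PV at time 8 of the 6-year annuity-immediate:
a_n = 230 * (1-(1+0.05)^(-6))/0.05 = 1167.4092
Discount back 8 years to time 0:
PV = 1167.4092 * (1+0.05)^(-8)
= 1167.4092 * 0.676839
= 790.1485


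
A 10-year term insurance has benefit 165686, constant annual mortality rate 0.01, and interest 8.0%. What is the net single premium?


NSP = benefit * sum_{k=0}^{n-1} k_p_x * q * v^(k+1)
With constant q=0.01, v=0.925926
Sum = 0.064566
NSP = 165686 * 0.064566
= 10697.7212


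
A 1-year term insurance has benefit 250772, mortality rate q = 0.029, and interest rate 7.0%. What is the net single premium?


NSP = benefit * q * v
v = 1/(1+i) = 0.934579
NSP = 250772 * 0.029 * 0.934579
= 6796.6243


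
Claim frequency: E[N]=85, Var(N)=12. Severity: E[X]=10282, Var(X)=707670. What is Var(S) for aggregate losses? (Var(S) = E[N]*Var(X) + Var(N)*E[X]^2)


Var(S) = E[N]*Var(X) + Var(N)*E[X]^2
= 85*707670 + 12*10282^2
= 60151950 + 1268634288
= 1.3288e+09


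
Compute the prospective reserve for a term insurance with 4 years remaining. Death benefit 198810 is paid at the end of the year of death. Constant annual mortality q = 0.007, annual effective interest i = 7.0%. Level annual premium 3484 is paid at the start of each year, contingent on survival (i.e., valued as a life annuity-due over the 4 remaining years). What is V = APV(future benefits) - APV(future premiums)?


v = 1/(1+i) = 0.934579
APV(future benefits) per unit = sum_{k=0}^{3} k_p_x * q * v^(k+1) = 0.023477
APV(future benefits) = 198810 * 0.023477 = 4667.383
Life annuity-due factor ä_{x:4} = sum_{k=0}^{3} k_p_x * v^k = 3.588566
APV(future premiums) = 3484 * 3.588566 = 12502.5643
V = 4667.383 - 12502.5643
= -7835.1813


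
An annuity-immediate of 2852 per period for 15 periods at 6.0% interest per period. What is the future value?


FV = PMT * ((1+i)^n - 1) / i
= 2852 * ((1.06)^15 - 1) / 0.06
= 2852 * (2.396558 - 1) / 0.06
= 66383.0661


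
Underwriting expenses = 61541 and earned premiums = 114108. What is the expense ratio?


Expense ratio = expenses / premiums
= 61541 / 114108
= 0.5393


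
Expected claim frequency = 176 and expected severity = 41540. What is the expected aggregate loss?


E[S] = E[N] * E[X]
= 176 * 41540
= 7.3110e+06


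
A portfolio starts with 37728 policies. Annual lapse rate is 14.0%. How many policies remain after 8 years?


remaining = initial * (1 - lapse)^years
= 37728 * (1 - 0.14)^8
= 37728 * 0.299218
= 11288.894


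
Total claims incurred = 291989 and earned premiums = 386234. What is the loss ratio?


Loss ratio = claims / premiums
= 291989 / 386234
= 0.756


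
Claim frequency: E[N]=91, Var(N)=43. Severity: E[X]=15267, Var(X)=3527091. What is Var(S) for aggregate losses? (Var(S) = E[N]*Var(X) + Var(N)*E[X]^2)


Var(S) = E[N]*Var(X) + Var(N)*E[X]^2
= 91*3527091 + 43*15267^2
= 320965281 + 10022495427
= 1.0343e+10


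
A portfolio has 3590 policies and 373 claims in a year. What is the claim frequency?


frequency = claims / policies
= 373 / 3590
= 0.1039


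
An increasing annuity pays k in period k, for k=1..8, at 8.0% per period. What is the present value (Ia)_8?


(Ia)_n = sum_{k=1}^{n} k * v^k, v = 1/(1+i)
v = 0.925926
Sum computed term by term:
(Ia)_8 = 23.5527


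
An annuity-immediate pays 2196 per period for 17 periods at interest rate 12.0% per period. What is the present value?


PV = PMT * (1 - (1+i)^(-n)) / i
= 2196 * (1 - (1+0.12)^(-17)) / 0.12
= 2196 * (1 - 0.145644) / 0.12
= 2196 * 7.11963
= 15634.7086


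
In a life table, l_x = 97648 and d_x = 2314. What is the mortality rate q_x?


q_x = d_x / l_x
= 2314 / 97648
= 0.0237


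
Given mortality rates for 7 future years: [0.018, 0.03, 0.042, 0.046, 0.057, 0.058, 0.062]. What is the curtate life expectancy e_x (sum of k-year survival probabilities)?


e_x = sum_{k=1}^{n} k_p_x
k_p_x values:
  1_p_x = 0.982
  2_p_x = 0.95254
  3_p_x = 0.912533
  4_p_x = 0.870557
  5_p_x = 0.820935
  6_p_x = 0.773321
  7_p_x = 0.725375
e_x = 6.0373


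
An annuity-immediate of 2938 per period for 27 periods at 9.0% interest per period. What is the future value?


FV = PMT * ((1+i)^n - 1) / i
= 2938 * ((1.09)^27 - 1) / 0.09
= 2938 * (10.245082 - 1) / 0.09
= 301800.5701


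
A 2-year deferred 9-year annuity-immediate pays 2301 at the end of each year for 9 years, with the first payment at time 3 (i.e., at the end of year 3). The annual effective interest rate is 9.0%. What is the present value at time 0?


PV at time 2 of the 9-year annuity-immediate:
a_n = 2301 * (1-(1+0.09)^(-9))/0.09 = 13795.0631
Discount back 2 years to time 0:
PV = 13795.0631 * (1+0.09)^(-2)
= 13795.0631 * 0.84168
= 11611.0286


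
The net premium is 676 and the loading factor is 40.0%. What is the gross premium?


Gross = net * (1 + loading)
= 676 * (1 + 0.4)
= 676 * 1.4
= 946.4


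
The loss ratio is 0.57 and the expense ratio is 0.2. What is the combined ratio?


Combined ratio = loss ratio + expense ratio
= 0.57 + 0.2
= 0.77


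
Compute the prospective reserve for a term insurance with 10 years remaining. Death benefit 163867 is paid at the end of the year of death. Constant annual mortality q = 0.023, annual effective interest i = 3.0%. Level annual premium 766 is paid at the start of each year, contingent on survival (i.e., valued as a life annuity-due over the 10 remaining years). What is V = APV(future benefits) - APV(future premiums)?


v = 1/(1+i) = 0.970874
APV(future benefits) per unit = sum_{k=0}^{9} k_p_x * q * v^(k+1) = 0.178089
APV(future benefits) = 163867 * 0.178089 = 29182.867
Life annuity-due factor ä_{x:10} = sum_{k=0}^{9} k_p_x * v^k = 7.975278
APV(future premiums) = 766 * 7.975278 = 6109.0631
V = 29182.867 - 6109.0631
= 23073.8039


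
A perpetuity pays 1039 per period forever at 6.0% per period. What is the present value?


PV = PMT / i
= 1039 / 0.06
= 17316.6667


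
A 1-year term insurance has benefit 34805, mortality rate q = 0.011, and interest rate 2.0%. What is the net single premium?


NSP = benefit * q * v
v = 1/(1+i) = 0.980392
NSP = 34805 * 0.011 * 0.980392
= 375.348


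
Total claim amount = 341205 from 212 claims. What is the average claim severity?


severity = total / number
= 341205 / 212
= 1609.4575


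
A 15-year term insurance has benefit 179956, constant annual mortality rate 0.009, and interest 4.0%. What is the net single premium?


NSP = benefit * sum_{k=0}^{n-1} k_p_x * q * v^(k+1)
With constant q=0.009, v=0.961538
Sum = 0.09462
NSP = 179956 * 0.09462
= 17027.4251


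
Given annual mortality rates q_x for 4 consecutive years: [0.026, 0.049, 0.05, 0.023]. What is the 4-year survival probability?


p_k = 1 - q_k for each year
Survival = product of (1 - q_k)
= 0.974 * 0.951 * 0.95 * 0.977
= 0.8597


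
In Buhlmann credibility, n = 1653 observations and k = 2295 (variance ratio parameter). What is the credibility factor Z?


Z = n / (n + k)
= 1653 / (1653 + 2295)
= 1653 / 3948
= 0.4187


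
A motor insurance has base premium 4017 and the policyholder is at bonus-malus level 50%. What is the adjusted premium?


adjusted = base * BM_level / 100
= 4017 * 50 / 100
= 4017 * 0.5
= 2008.5


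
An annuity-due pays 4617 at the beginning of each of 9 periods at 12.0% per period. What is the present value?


PV_due = PMT * (1-(1+i)^(-n))/i * (1+i)
PV_immediate = 24600.5293
PV_due = 24600.5293 * 1.12
= 27552.5928


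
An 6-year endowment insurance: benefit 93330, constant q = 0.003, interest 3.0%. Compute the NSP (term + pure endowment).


Term component = 1505.8189
Pure endowment = 6_p_x * v^6 * benefit = 0.982134 * 0.837484 * 93330 = 76765.9922
NSP = 78271.8111


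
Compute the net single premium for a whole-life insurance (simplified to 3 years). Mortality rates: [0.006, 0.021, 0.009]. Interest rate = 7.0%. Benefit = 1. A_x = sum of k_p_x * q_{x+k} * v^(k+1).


v = 0.934579
Year 0: k_p_x=1.0, q=0.006, term=0.005607
Year 1: k_p_x=0.994, q=0.021, term=0.018232
Year 2: k_p_x=0.973126, q=0.009, term=0.007149
A_x = 0.031


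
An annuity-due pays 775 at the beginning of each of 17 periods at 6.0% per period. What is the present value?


PV_due = PMT * (1-(1+i)^(-n))/i * (1+i)
PV_immediate = 8119.8763
PV_due = 8119.8763 * 1.06
= 8607.0688


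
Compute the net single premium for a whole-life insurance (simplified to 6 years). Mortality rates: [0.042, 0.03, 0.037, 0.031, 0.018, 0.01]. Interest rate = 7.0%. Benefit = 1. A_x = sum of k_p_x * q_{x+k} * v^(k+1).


v = 0.934579
Year 0: k_p_x=1.0, q=0.042, term=0.039252
Year 1: k_p_x=0.958, q=0.03, term=0.025103
Year 2: k_p_x=0.92926, q=0.037, term=0.028066
Year 3: k_p_x=0.894877, q=0.031, term=0.021164
Year 4: k_p_x=0.867136, q=0.018, term=0.011129
Year 5: k_p_x=0.851528, q=0.01, term=0.005674
A_x = 0.1304


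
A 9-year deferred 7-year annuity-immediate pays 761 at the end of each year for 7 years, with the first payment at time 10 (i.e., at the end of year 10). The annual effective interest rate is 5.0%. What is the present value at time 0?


PV at time 9 of the 7-year annuity-immediate:
a_n = 761 * (1-(1+0.05)^(-7))/0.05 = 4403.4302
Discount back 9 years to time 0:
PV = 4403.4302 * (1+0.05)^(-9)
= 4403.4302 * 0.644609
= 2838.4903


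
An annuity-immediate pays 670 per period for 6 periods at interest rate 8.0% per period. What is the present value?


PV = PMT * (1 - (1+i)^(-n)) / i
= 670 * (1 - (1+0.08)^(-6)) / 0.08
= 670 * (1 - 0.63017) / 0.08
= 670 * 4.62288
= 3097.3294


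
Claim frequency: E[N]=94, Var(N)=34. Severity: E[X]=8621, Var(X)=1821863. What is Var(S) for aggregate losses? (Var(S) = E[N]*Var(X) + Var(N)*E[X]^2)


Var(S) = E[N]*Var(X) + Var(N)*E[X]^2
= 94*1821863 + 34*8621^2
= 171255122 + 2526935794
= 2.6982e+09


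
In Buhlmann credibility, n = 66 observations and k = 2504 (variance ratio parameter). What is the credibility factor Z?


Z = n / (n + k)
= 66 / (66 + 2504)
= 66 / 2570
= 0.0257


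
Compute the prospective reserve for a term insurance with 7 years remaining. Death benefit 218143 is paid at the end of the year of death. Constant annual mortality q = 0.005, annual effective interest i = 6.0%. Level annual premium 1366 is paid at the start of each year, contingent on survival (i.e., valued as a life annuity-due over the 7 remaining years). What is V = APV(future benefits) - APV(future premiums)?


v = 1/(1+i) = 0.943396
APV(future benefits) per unit = sum_{k=0}^{6} k_p_x * q * v^(k+1) = 0.027529
APV(future benefits) = 218143 * 0.027529 = 6005.202
Life annuity-due factor ä_{x:7} = sum_{k=0}^{6} k_p_x * v^k = 5.836093
APV(future premiums) = 1366 * 5.836093 = 7972.103
V = 6005.202 - 7972.103
= -1966.901


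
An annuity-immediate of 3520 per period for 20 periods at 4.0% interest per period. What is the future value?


FV = PMT * ((1+i)^n - 1) / i
= 3520 * ((1.04)^20 - 1) / 0.04
= 3520 * (2.191123 - 1) / 0.04
= 104818.8366


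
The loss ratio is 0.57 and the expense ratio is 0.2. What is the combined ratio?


Combined ratio = loss ratio + expense ratio
= 0.57 + 0.2
= 0.77


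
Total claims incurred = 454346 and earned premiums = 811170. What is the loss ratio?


Loss ratio = claims / premiums
= 454346 / 811170
= 0.5601


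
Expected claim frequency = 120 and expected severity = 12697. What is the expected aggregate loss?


E[S] = E[N] * E[X]
= 120 * 12697
= 1.5236e+06


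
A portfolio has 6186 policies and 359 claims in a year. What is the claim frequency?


frequency = claims / policies
= 359 / 6186
= 0.058


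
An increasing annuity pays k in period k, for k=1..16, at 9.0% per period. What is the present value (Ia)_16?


(Ia)_n = sum_{k=1}^{n} k * v^k, v = 1/(1+i)
v = 0.917431
Sum computed term by term:
(Ia)_16 = 55.8975


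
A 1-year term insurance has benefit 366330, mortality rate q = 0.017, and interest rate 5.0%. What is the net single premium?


NSP = benefit * q * v
v = 1/(1+i) = 0.952381
NSP = 366330 * 0.017 * 0.952381
= 5931.0571


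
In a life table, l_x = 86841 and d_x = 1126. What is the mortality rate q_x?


q_x = d_x / l_x
= 1126 / 86841
= 0.013


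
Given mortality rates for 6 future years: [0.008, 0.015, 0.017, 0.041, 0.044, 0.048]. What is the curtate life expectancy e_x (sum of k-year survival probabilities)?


e_x = sum_{k=1}^{n} k_p_x
k_p_x values:
  1_p_x = 0.992
  2_p_x = 0.97712
  3_p_x = 0.960509
  4_p_x = 0.921128
  5_p_x = 0.880598
  6_p_x = 0.83833
e_x = 5.5697


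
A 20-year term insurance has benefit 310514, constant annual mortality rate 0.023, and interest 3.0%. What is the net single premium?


NSP = benefit * sum_{k=0}^{n-1} k_p_x * q * v^(k+1)
With constant q=0.023, v=0.970874
Sum = 0.283094
NSP = 310514 * 0.283094
= 87904.5583


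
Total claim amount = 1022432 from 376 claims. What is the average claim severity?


severity = total / number
= 1022432 / 376
= 2719.234


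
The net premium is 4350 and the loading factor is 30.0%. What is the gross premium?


Gross = net * (1 + loading)
= 4350 * (1 + 0.3)
= 4350 * 1.3
= 5655.0


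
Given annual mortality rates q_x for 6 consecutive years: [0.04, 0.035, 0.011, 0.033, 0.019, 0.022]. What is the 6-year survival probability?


p_k = 1 - q_k for each year
Survival = product of (1 - q_k)
= 0.96 * 0.965 * 0.989 * 0.967 * 0.981 * 0.978
= 0.85


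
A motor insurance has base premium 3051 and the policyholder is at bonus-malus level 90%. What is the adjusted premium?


adjusted = base * BM_level / 100
= 3051 * 90 / 100
= 3051 * 0.9
= 2745.9


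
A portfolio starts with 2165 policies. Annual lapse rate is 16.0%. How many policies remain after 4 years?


remaining = initial * (1 - lapse)^years
= 2165 * (1 - 0.16)^4
= 2165 * 0.497871
= 1077.8915


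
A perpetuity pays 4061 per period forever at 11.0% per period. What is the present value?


PV = PMT / i
= 4061 / 0.11
= 36918.1818


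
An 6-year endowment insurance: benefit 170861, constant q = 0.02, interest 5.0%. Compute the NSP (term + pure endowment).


Term component = 16547.6817
Pure endowment = 6_p_x * v^6 * benefit = 0.885842 * 0.746215 * 170861 = 112944.1142
NSP = 129491.7958


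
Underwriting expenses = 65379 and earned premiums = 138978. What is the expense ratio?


Expense ratio = expenses / premiums
= 65379 / 138978
= 0.4704


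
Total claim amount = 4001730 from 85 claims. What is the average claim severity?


severity = total / number
= 4001730 / 85
= 47079.1765


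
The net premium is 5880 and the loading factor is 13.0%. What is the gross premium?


Gross = net * (1 + loading)
= 5880 * (1 + 0.13)
= 5880 * 1.13
= 6644.4


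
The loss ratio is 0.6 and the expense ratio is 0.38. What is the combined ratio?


Combined ratio = loss ratio + expense ratio
= 0.6 + 0.38
= 0.98


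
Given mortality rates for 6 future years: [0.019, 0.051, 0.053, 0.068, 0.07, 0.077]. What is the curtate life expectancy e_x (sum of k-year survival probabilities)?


e_x = sum_{k=1}^{n} k_p_x
k_p_x values:
  1_p_x = 0.981
  2_p_x = 0.930969
  3_p_x = 0.881628
  4_p_x = 0.821677
  5_p_x = 0.76416
  6_p_x = 0.705319
e_x = 5.0848


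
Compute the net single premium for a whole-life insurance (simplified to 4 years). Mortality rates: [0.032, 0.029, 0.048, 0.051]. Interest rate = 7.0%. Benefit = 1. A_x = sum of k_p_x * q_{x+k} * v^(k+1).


v = 0.934579
Year 0: k_p_x=1.0, q=0.032, term=0.029907
Year 1: k_p_x=0.968, q=0.029, term=0.024519
Year 2: k_p_x=0.939928, q=0.048, term=0.036829
Year 3: k_p_x=0.894811, q=0.051, term=0.034815
A_x = 0.1261


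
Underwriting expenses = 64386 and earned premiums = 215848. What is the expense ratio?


Expense ratio = expenses / premiums
= 64386 / 215848
= 0.2983


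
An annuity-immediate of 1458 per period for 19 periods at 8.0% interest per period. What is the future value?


FV = PMT * ((1+i)^n - 1) / i
= 1458 * ((1.08)^19 - 1) / 0.08
= 1458 * (4.315701 - 1) / 0.08
= 60428.6518


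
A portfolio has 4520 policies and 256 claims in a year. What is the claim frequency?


frequency = claims / policies
= 256 / 4520
= 0.0566


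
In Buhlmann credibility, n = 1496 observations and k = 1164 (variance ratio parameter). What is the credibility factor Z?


Z = n / (n + k)
= 1496 / (1496 + 1164)
= 1496 / 2660
= 0.5624


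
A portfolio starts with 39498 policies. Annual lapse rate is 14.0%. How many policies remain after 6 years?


remaining = initial * (1 - lapse)^years
= 39498 * (1 - 0.14)^6
= 39498 * 0.404567
= 15979.5967


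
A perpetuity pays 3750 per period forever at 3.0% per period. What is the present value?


PV = PMT / i
= 3750 / 0.03
= 125000.0


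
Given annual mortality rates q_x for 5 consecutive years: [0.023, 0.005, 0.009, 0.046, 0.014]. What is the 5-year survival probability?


p_k = 1 - q_k for each year
Survival = product of (1 - q_k)
= 0.977 * 0.995 * 0.991 * 0.954 * 0.986
= 0.9062


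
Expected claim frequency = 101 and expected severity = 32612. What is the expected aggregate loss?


E[S] = E[N] * E[X]
= 101 * 32612
= 3.2938e+06


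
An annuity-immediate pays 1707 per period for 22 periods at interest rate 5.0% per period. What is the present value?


PV = PMT * (1 - (1+i)^(-n)) / i
= 1707 * (1 - (1+0.05)^(-22)) / 0.05
= 1707 * (1 - 0.34185) / 0.05
= 1707 * 13.163003
= 22469.2454


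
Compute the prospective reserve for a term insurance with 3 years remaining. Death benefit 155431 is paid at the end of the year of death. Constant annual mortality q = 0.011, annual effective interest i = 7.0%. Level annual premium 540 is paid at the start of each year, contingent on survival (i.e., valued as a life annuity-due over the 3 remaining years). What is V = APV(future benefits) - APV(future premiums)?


v = 1/(1+i) = 0.934579
APV(future benefits) per unit = sum_{k=0}^{2} k_p_x * q * v^(k+1) = 0.028565
APV(future benefits) = 155431 * 0.028565 = 4439.9382
Life annuity-due factor ä_{x:3} = sum_{k=0}^{2} k_p_x * v^k = 2.778628
APV(future premiums) = 540 * 2.778628 = 1500.459
V = 4439.9382 - 1500.459
= 2939.4792


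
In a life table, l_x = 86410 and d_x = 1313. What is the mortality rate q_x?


q_x = d_x / l_x
= 1313 / 86410
= 0.0152


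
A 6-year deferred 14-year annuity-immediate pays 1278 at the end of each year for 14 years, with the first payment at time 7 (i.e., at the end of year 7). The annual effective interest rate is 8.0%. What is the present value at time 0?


PV at time 6 of the 14-year annuity-immediate:
a_n = 1278 * (1-(1+0.08)^(-14))/0.08 = 10536.1349
Discount back 6 years to time 0:
PV = 10536.1349 * (1+0.08)^(-6)
= 10536.1349 * 0.63017
= 6639.5522


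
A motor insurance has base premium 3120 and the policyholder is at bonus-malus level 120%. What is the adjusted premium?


adjusted = base * BM_level / 100
= 3120 * 120 / 100
= 3120 * 1.2
= 3744.0


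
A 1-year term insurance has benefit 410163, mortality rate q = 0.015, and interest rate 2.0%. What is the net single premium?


NSP = benefit * q * v
v = 1/(1+i) = 0.980392
NSP = 410163 * 0.015 * 0.980392
= 6031.8088


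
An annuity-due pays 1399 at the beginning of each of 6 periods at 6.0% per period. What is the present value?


PV_due = PMT * (1-(1+i)^(-n))/i * (1+i)
PV_immediate = 6879.3367
PV_due = 6879.3367 * 1.06
= 7292.0969


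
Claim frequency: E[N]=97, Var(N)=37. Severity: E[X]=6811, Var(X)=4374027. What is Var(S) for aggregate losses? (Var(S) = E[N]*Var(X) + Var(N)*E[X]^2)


Var(S) = E[N]*Var(X) + Var(N)*E[X]^2
= 97*4374027 + 37*6811^2
= 424280619 + 1716419677
= 2.1407e+09


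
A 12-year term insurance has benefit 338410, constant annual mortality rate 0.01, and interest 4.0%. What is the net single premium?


NSP = benefit * sum_{k=0}^{n-1} k_p_x * q * v^(k+1)
With constant q=0.01, v=0.961538
Sum = 0.089273
NSP = 338410 * 0.089273
= 30210.9859


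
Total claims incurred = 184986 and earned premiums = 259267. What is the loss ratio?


Loss ratio = claims / premiums
= 184986 / 259267
= 0.7135


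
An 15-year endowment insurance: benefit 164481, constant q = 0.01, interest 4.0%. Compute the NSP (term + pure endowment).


Term component = 17186.2949
Pure endowment = 15_p_x * v^15 * benefit = 0.860058 * 0.555265 * 164481 = 78549.5257
NSP = 95735.8206


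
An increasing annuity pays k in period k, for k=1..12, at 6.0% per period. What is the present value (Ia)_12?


(Ia)_n = sum_{k=1}^{n} k * v^k, v = 1/(1+i)
v = 0.943396
Sum computed term by term:
(Ia)_12 = 48.7207


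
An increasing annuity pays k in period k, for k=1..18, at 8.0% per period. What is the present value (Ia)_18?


(Ia)_n = sum_{k=1}^{n} k * v^k, v = 1/(1+i)
v = 0.925926
Sum computed term by term:
(Ia)_18 = 70.2144


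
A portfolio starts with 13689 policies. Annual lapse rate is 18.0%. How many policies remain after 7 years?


remaining = initial * (1 - lapse)^years
= 13689 * (1 - 0.18)^7
= 13689 * 0.249285
= 3412.4688


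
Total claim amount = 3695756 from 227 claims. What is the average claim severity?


severity = total / number
= 3695756 / 227
= 16280.8634


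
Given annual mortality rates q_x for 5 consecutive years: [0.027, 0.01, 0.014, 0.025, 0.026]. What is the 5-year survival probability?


p_k = 1 - q_k for each year
Survival = product of (1 - q_k)
= 0.973 * 0.99 * 0.986 * 0.975 * 0.974
= 0.902


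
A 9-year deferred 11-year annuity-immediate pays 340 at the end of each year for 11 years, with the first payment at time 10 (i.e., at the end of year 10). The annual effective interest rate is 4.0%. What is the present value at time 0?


PV at time 9 of the 11-year annuity-immediate:
a_n = 340 * (1-(1+0.04)^(-11))/0.04 = 2978.5621
Discount back 9 years to time 0:
PV = 2978.5621 * (1+0.04)^(-9)
= 2978.5621 * 0.702587
= 2092.6982


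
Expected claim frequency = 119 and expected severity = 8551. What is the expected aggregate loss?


E[S] = E[N] * E[X]
= 119 * 8551
= 1.0176e+06


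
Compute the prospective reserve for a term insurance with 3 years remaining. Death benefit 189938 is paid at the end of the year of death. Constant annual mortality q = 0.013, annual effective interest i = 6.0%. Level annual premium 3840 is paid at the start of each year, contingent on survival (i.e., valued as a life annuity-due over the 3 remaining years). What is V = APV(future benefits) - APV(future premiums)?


v = 1/(1+i) = 0.943396
APV(future benefits) per unit = sum_{k=0}^{2} k_p_x * q * v^(k+1) = 0.034317
APV(future benefits) = 189938 * 0.034317 = 6518.0642
Life annuity-due factor ä_{x:3} = sum_{k=0}^{2} k_p_x * v^k = 2.798139
APV(future premiums) = 3840 * 2.798139 = 10744.8538
V = 6518.0642 - 10744.8538
= -4226.7896
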